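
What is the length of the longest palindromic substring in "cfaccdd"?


Input: "cfaccdd"
Checking substrings for palindromes:
  [3:5] "cc" (len 2) => palindrome
  [5:7] "dd" (len 2) => palindrome
Longest palindromic substring: "cc" with length 2

2


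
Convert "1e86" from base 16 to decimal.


Input: "1e86" in base 16
Positional expansion:
  Digit '1' (value 1) x 16^3 = 4096
  Digit 'e' (value 14) x 16^2 = 3584
  Digit '8' (value 8) x 16^1 = 128
  Digit '6' (value 6) x 16^0 = 6
Sum = 7814

7814


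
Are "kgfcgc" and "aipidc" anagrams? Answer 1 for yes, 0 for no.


Strings: "kgfcgc", "aipidc"
Sorted first:  ccfggk
Sorted second: acdiip
Differ at position 0: 'c' vs 'a' => not anagrams

0


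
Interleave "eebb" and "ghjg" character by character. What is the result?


Interleaving "eebb" and "ghjg":
  Position 0: 'e' from first, 'g' from second => "eg"
  Position 1: 'e' from first, 'h' from second => "eh"
  Position 2: 'b' from first, 'j' from second => "bj"
  Position 3: 'b' from first, 'g' from second => "bg"
Result: egehbjbg

egehbjbg


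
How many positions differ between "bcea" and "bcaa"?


Comparing "bcea" and "bcaa" position by position:
  Position 0: 'b' vs 'b' => same
  Position 1: 'c' vs 'c' => same
  Position 2: 'e' vs 'a' => DIFFER
  Position 3: 'a' vs 'a' => same
Positions that differ: 1

1


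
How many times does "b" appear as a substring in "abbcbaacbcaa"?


Searching for "b" in "abbcbaacbcaa"
Scanning each position:
  Position 0: "a" => no
  Position 1: "b" => MATCH
  Position 2: "b" => MATCH
  Position 3: "c" => no
  Position 4: "b" => MATCH
  Position 5: "a" => no
  Position 6: "a" => no
  Position 7: "c" => no
  Position 8: "b" => MATCH
  Position 9: "c" => no
  Position 10: "a" => no
  Position 11: "a" => no
Total occurrences: 4

4


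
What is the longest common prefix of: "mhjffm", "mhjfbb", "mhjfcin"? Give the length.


Words: mhjffm, mhjfbb, mhjfcin
  Position 0: all 'm' => match
  Position 1: all 'h' => match
  Position 2: all 'j' => match
  Position 3: all 'f' => match
  Position 4: ('f', 'b', 'c') => mismatch, stop
LCP = "mhjf" (length 4)

4


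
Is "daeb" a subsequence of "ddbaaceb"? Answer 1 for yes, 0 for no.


Check if "daeb" is a subsequence of "ddbaaceb"
Greedy scan:
  Position 0 ('d'): matches sub[0] = 'd'
  Position 1 ('d'): no match needed
  Position 2 ('b'): no match needed
  Position 3 ('a'): matches sub[1] = 'a'
  Position 4 ('a'): no match needed
  Position 5 ('c'): no match needed
  Position 6 ('e'): matches sub[2] = 'e'
  Position 7 ('b'): matches sub[3] = 'b'
All 4 characters matched => is a subsequence

1


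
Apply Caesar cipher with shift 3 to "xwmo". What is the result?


Caesar cipher: shift "xwmo" by 3
  'x' (pos 23) + 3 = pos 0 = 'a'
  'w' (pos 22) + 3 = pos 25 = 'z'
  'm' (pos 12) + 3 = pos 15 = 'p'
  'o' (pos 14) + 3 = pos 17 = 'r'
Result: azpr

azpr


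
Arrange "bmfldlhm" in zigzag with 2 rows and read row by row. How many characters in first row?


Zigzag "bmfldlhm" into 2 rows:
Placing characters:
  'b' => row 0
  'm' => row 1
  'f' => row 0
  'l' => row 1
  'd' => row 0
  'l' => row 1
  'h' => row 0
  'm' => row 1
Rows:
  Row 0: "bfdh"
  Row 1: "mllm"
First row length: 4

4


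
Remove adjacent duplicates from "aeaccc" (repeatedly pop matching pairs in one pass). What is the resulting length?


Input: aeaccc
Stack-based adjacent duplicate removal:
  Read 'a': push. Stack: a
  Read 'e': push. Stack: ae
  Read 'a': push. Stack: aea
  Read 'c': push. Stack: aeac
  Read 'c': matches stack top 'c' => pop. Stack: aea
  Read 'c': push. Stack: aeac
Final stack: "aeac" (length 4)

4


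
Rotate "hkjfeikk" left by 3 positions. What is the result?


Input: "hkjfeikk", rotate left by 3
First 3 characters: "hkj"
Remaining characters: "feikk"
Concatenate remaining + first: "feikk" + "hkj" = "feikkhkj"

feikkhkj


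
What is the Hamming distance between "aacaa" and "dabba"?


Comparing "aacaa" and "dabba" position by position:
  Position 0: 'a' vs 'd' => differ
  Position 1: 'a' vs 'a' => same
  Position 2: 'c' vs 'b' => differ
  Position 3: 'a' vs 'b' => differ
  Position 4: 'a' vs 'a' => same
Total differences (Hamming distance): 3

3


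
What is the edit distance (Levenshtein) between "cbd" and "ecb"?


Computing edit distance: "cbd" -> "ecb"
DP table:
           e    c    b
      0    1    2    3
  c   1    1    1    2
  b   2    2    2    1
  d   3    3    3    2
Edit distance = dp[3][3] = 2

2


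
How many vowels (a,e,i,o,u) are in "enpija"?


Input: enpija
Checking each character:
  'e' at position 0: vowel (running total: 1)
  'n' at position 1: consonant
  'p' at position 2: consonant
  'i' at position 3: vowel (running total: 2)
  'j' at position 4: consonant
  'a' at position 5: vowel (running total: 3)
Total vowels: 3

3


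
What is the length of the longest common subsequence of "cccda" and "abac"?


LCS of "cccda" and "abac"
DP table:
           a    b    a    c
      0    0    0    0    0
  c   0    0    0    0    1
  c   0    0    0    0    1
  c   0    0    0    0    1
  d   0    0    0    0    1
  a   0    1    1    1    1
LCS length = dp[5][4] = 1

1


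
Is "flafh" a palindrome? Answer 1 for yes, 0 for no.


Input: flafh
Reversed: hfalf
  Compare pos 0 ('f') with pos 4 ('h'): MISMATCH
  Compare pos 1 ('l') with pos 3 ('f'): MISMATCH
Result: not a palindrome

0


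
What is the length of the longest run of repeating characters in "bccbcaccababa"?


Input: "bccbcaccababa"
Scanning for longest run:
  Position 1 ('c'): new char, reset run to 1
  Position 2 ('c'): continues run of 'c', length=2
  Position 3 ('b'): new char, reset run to 1
  Position 4 ('c'): new char, reset run to 1
  Position 5 ('a'): new char, reset run to 1
  Position 6 ('c'): new char, reset run to 1
  Position 7 ('c'): continues run of 'c', length=2
  Position 8 ('a'): new char, reset run to 1
  Position 9 ('b'): new char, reset run to 1
  Position 10 ('a'): new char, reset run to 1
  Position 11 ('b'): new char, reset run to 1
  Position 12 ('a'): new char, reset run to 1
Longest run: 'c' with length 2

2


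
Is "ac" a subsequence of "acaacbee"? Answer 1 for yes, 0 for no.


Check if "ac" is a subsequence of "acaacbee"
Greedy scan:
  Position 0 ('a'): matches sub[0] = 'a'
  Position 1 ('c'): matches sub[1] = 'c'
  Position 2 ('a'): no match needed
  Position 3 ('a'): no match needed
  Position 4 ('c'): no match needed
  Position 5 ('b'): no match needed
  Position 6 ('e'): no match needed
  Position 7 ('e'): no match needed
All 2 characters matched => is a subsequence

1


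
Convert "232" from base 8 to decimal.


Input: "232" in base 8
Positional expansion:
  Digit '2' (value 2) x 8^2 = 128
  Digit '3' (value 3) x 8^1 = 24
  Digit '2' (value 2) x 8^0 = 2
Sum = 154

154


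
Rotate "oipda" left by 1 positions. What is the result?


Input: "oipda", rotate left by 1
First 1 characters: "o"
Remaining characters: "ipda"
Concatenate remaining + first: "ipda" + "o" = "ipdao"

ipdao


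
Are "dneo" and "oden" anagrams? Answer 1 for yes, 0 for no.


Strings: "dneo", "oden"
Sorted first:  deno
Sorted second: deno
Sorted forms match => anagrams

1


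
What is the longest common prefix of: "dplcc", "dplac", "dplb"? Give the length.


Words: dplcc, dplac, dplb
  Position 0: all 'd' => match
  Position 1: all 'p' => match
  Position 2: all 'l' => match
  Position 3: ('c', 'a', 'b') => mismatch, stop
LCP = "dpl" (length 3)

3


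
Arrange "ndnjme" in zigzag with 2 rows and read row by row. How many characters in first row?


Zigzag "ndnjme" into 2 rows:
Placing characters:
  'n' => row 0
  'd' => row 1
  'n' => row 0
  'j' => row 1
  'm' => row 0
  'e' => row 1
Rows:
  Row 0: "nnm"
  Row 1: "dje"
First row length: 3

3


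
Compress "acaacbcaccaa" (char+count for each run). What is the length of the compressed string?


Input: acaacbcaccaa
Runs:
  'a' x 1 => "a1"
  'c' x 1 => "c1"
  'a' x 2 => "a2"
  'c' x 1 => "c1"
  'b' x 1 => "b1"
  'c' x 1 => "c1"
  'a' x 1 => "a1"
  'c' x 2 => "c2"
  'a' x 2 => "a2"
Compressed: "a1c1a2c1b1c1a1c2a2"
Compressed length: 18

18


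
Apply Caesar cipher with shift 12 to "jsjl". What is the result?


Caesar cipher: shift "jsjl" by 12
  'j' (pos 9) + 12 = pos 21 = 'v'
  's' (pos 18) + 12 = pos 4 = 'e'
  'j' (pos 9) + 12 = pos 21 = 'v'
  'l' (pos 11) + 12 = pos 23 = 'x'
Result: vevx

vevx


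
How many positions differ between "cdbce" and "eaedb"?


Comparing "cdbce" and "eaedb" position by position:
  Position 0: 'c' vs 'e' => DIFFER
  Position 1: 'd' vs 'a' => DIFFER
  Position 2: 'b' vs 'e' => DIFFER
  Position 3: 'c' vs 'd' => DIFFER
  Position 4: 'e' vs 'b' => DIFFER
Positions that differ: 5

5


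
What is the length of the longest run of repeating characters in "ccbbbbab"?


Input: "ccbbbbab"
Scanning for longest run:
  Position 1 ('c'): continues run of 'c', length=2
  Position 2 ('b'): new char, reset run to 1
  Position 3 ('b'): continues run of 'b', length=2
  Position 4 ('b'): continues run of 'b', length=3
  Position 5 ('b'): continues run of 'b', length=4
  Position 6 ('a'): new char, reset run to 1
  Position 7 ('b'): new char, reset run to 1
Longest run: 'b' with length 4

4


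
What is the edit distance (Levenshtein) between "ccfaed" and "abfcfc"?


Computing edit distance: "ccfaed" -> "abfcfc"
DP table:
           a    b    f    c    f    c
      0    1    2    3    4    5    6
  c   1    1    2    3    3    4    5
  c   2    2    2    3    3    4    4
  f   3    3    3    2    3    3    4
  a   4    3    4    3    3    4    4
  e   5    4    4    4    4    4    5
  d   6    5    5    5    5    5    5
Edit distance = dp[6][6] = 5

5


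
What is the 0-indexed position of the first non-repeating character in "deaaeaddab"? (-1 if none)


Input: deaaeaddab
Character frequencies:
  'a': 4
  'b': 1
  'd': 3
  'e': 2
Scanning left to right for freq == 1:
  Position 0 ('d'): freq=3, skip
  Position 1 ('e'): freq=2, skip
  Position 2 ('a'): freq=4, skip
  Position 3 ('a'): freq=4, skip
  Position 4 ('e'): freq=2, skip
  Position 5 ('a'): freq=4, skip
  Position 6 ('d'): freq=3, skip
  Position 7 ('d'): freq=3, skip
  Position 8 ('a'): freq=4, skip
  Position 9 ('b'): unique! => answer = 9

9


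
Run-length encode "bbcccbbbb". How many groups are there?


Input: bbcccbbbb
Scanning for consecutive runs:
  Group 1: 'b' x 2 (positions 0-1)
  Group 2: 'c' x 3 (positions 2-4)
  Group 3: 'b' x 4 (positions 5-8)
Total groups: 3

3


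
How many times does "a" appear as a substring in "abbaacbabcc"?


Searching for "a" in "abbaacbabcc"
Scanning each position:
  Position 0: "a" => MATCH
  Position 1: "b" => no
  Position 2: "b" => no
  Position 3: "a" => MATCH
  Position 4: "a" => MATCH
  Position 5: "c" => no
  Position 6: "b" => no
  Position 7: "a" => MATCH
  Position 8: "b" => no
  Position 9: "c" => no
  Position 10: "c" => no
Total occurrences: 4

4


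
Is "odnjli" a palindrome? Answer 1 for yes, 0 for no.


Input: odnjli
Reversed: iljndo
  Compare pos 0 ('o') with pos 5 ('i'): MISMATCH
  Compare pos 1 ('d') with pos 4 ('l'): MISMATCH
  Compare pos 2 ('n') with pos 3 ('j'): MISMATCH
Result: not a palindrome

0


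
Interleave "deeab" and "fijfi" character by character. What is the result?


Interleaving "deeab" and "fijfi":
  Position 0: 'd' from first, 'f' from second => "df"
  Position 1: 'e' from first, 'i' from second => "ei"
  Position 2: 'e' from first, 'j' from second => "ej"
  Position 3: 'a' from first, 'f' from second => "af"
  Position 4: 'b' from first, 'i' from second => "bi"
Result: dfeiejafbi

dfeiejafbi


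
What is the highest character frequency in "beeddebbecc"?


Input: beeddebbecc
Character counts:
  'b': 3
  'c': 2
  'd': 2
  'e': 4
Maximum frequency: 4

4


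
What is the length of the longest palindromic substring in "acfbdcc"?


Input: "acfbdcc"
Checking substrings for palindromes:
  [5:7] "cc" (len 2) => palindrome
Longest palindromic substring: "cc" with length 2

2


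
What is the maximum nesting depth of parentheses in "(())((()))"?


Input: "(())((()))"
Tracking depth:
  Position 0 '(': depth becomes 1
  Position 1 '(': depth becomes 2
  Position 2 ')': depth becomes 1
  Position 3 ')': depth becomes 0
  Position 4 '(': depth becomes 1
  Position 5 '(': depth becomes 2
  Position 6 '(': depth becomes 3
  Position 7 ')': depth becomes 2
  Position 8 ')': depth becomes 1
  Position 9 ')': depth becomes 0
Maximum depth reached: 3

3


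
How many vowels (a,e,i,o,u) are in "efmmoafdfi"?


Input: efmmoafdfi
Checking each character:
  'e' at position 0: vowel (running total: 1)
  'f' at position 1: consonant
  'm' at position 2: consonant
  'm' at position 3: consonant
  'o' at position 4: vowel (running total: 2)
  'a' at position 5: vowel (running total: 3)
  'f' at position 6: consonant
  'd' at position 7: consonant
  'f' at position 8: consonant
  'i' at position 9: vowel (running total: 4)
Total vowels: 4

4


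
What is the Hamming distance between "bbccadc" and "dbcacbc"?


Comparing "bbccadc" and "dbcacbc" position by position:
  Position 0: 'b' vs 'd' => differ
  Position 1: 'b' vs 'b' => same
  Position 2: 'c' vs 'c' => same
  Position 3: 'c' vs 'a' => differ
  Position 4: 'a' vs 'c' => differ
  Position 5: 'd' vs 'b' => differ
  Position 6: 'c' vs 'c' => same
Total differences (Hamming distance): 4

4


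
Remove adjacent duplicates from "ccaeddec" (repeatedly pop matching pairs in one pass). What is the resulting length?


Input: ccaeddec
Stack-based adjacent duplicate removal:
  Read 'c': push. Stack: c
  Read 'c': matches stack top 'c' => pop. Stack: (empty)
  Read 'a': push. Stack: a
  Read 'e': push. Stack: ae
  Read 'd': push. Stack: aed
  Read 'd': matches stack top 'd' => pop. Stack: ae
  Read 'e': matches stack top 'e' => pop. Stack: a
  Read 'c': push. Stack: ac
Final stack: "ac" (length 2)

2


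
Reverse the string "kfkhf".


Input: kfkhf
Reading characters right to left:
  Position 4: 'f'
  Position 3: 'h'
  Position 2: 'k'
  Position 1: 'f'
  Position 0: 'k'
Reversed: fhkfk

fhkfk


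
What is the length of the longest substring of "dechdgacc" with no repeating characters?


Input: "dechdgacc"
Sliding window (track last position of each char):
  Position 0 ('d'): window [0,0] length 1 -- new best
  Position 1 ('e'): window [0,1] length 2 -- new best
  Position 2 ('c'): window [0,2] length 3 -- new best
  Position 3 ('h'): window [0,3] length 4 -- new best
  Position 4 ('d'): repeat (last at 0), move window start to 1
  Position 4 ('d'): window [1,4] length 4
  Position 5 ('g'): window [1,5] length 5 -- new best
  Position 6 ('a'): window [1,6] length 6 -- new best
  Position 7 ('c'): repeat (last at 2), move window start to 3
  Position 7 ('c'): window [3,7] length 5
  Position 8 ('c'): repeat (last at 7), move window start to 8
  Position 8 ('c'): window [8,8] length 1
Longest substring with no repeats: "echdga" with length 6

6


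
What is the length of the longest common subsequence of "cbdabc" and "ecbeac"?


LCS of "cbdabc" and "ecbeac"
DP table:
           e    c    b    e    a    c
      0    0    0    0    0    0    0
  c   0    0    1    1    1    1    1
  b   0    0    1    2    2    2    2
  d   0    0    1    2    2    2    2
  a   0    0    1    2    2    3    3
  b   0    0    1    2    2    3    3
  c   0    0    1    2    2    3    4
LCS length = dp[6][6] = 4

4


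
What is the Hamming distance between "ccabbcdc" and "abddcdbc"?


Comparing "ccabbcdc" and "abddcdbc" position by position:
  Position 0: 'c' vs 'a' => differ
  Position 1: 'c' vs 'b' => differ
  Position 2: 'a' vs 'd' => differ
  Position 3: 'b' vs 'd' => differ
  Position 4: 'b' vs 'c' => differ
  Position 5: 'c' vs 'd' => differ
  Position 6: 'd' vs 'b' => differ
  Position 7: 'c' vs 'c' => same
Total differences (Hamming distance): 7

7


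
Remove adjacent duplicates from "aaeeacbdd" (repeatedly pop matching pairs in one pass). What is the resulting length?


Input: aaeeacbdd
Stack-based adjacent duplicate removal:
  Read 'a': push. Stack: a
  Read 'a': matches stack top 'a' => pop. Stack: (empty)
  Read 'e': push. Stack: e
  Read 'e': matches stack top 'e' => pop. Stack: (empty)
  Read 'a': push. Stack: a
  Read 'c': push. Stack: ac
  Read 'b': push. Stack: acb
  Read 'd': push. Stack: acbd
  Read 'd': matches stack top 'd' => pop. Stack: acb
Final stack: "acb" (length 3)

3


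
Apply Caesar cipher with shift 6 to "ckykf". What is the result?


Caesar cipher: shift "ckykf" by 6
  'c' (pos 2) + 6 = pos 8 = 'i'
  'k' (pos 10) + 6 = pos 16 = 'q'
  'y' (pos 24) + 6 = pos 4 = 'e'
  'k' (pos 10) + 6 = pos 16 = 'q'
  'f' (pos 5) + 6 = pos 11 = 'l'
Result: iqeql

iqeql


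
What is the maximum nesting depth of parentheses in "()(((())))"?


Input: "()(((())))"
Tracking depth:
  Position 0 '(': depth becomes 1
  Position 1 ')': depth becomes 0
  Position 2 '(': depth becomes 1
  Position 3 '(': depth becomes 2
  Position 4 '(': depth becomes 3
  Position 5 '(': depth becomes 4
  Position 6 ')': depth becomes 3
  Position 7 ')': depth becomes 2
  Position 8 ')': depth becomes 1
  Position 9 ')': depth becomes 0
Maximum depth reached: 4

4


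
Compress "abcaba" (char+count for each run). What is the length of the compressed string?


Input: abcaba
Runs:
  'a' x 1 => "a1"
  'b' x 1 => "b1"
  'c' x 1 => "c1"
  'a' x 1 => "a1"
  'b' x 1 => "b1"
  'a' x 1 => "a1"
Compressed: "a1b1c1a1b1a1"
Compressed length: 12

12


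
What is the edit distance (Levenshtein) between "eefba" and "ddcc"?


Computing edit distance: "eefba" -> "ddcc"
DP table:
           d    d    c    c
      0    1    2    3    4
  e   1    1    2    3    4
  e   2    2    2    3    4
  f   3    3    3    3    4
  b   4    4    4    4    4
  a   5    5    5    5    5
Edit distance = dp[5][4] = 5

5


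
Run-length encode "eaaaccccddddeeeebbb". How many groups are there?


Input: eaaaccccddddeeeebbb
Scanning for consecutive runs:
  Group 1: 'e' x 1 (positions 0-0)
  Group 2: 'a' x 3 (positions 1-3)
  Group 3: 'c' x 4 (positions 4-7)
  Group 4: 'd' x 4 (positions 8-11)
  Group 5: 'e' x 4 (positions 12-15)
  Group 6: 'b' x 3 (positions 16-18)
Total groups: 6

6


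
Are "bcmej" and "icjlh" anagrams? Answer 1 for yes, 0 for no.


Strings: "bcmej", "icjlh"
Sorted first:  bcejm
Sorted second: chijl
Differ at position 0: 'b' vs 'c' => not anagrams

0


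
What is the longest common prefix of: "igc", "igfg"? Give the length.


Words: igc, igfg
  Position 0: all 'i' => match
  Position 1: all 'g' => match
  Position 2: ('c', 'f') => mismatch, stop
LCP = "ig" (length 2)

2


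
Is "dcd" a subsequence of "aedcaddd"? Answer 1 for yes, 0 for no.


Check if "dcd" is a subsequence of "aedcaddd"
Greedy scan:
  Position 0 ('a'): no match needed
  Position 1 ('e'): no match needed
  Position 2 ('d'): matches sub[0] = 'd'
  Position 3 ('c'): matches sub[1] = 'c'
  Position 4 ('a'): no match needed
  Position 5 ('d'): matches sub[2] = 'd'
  Position 6 ('d'): no match needed
  Position 7 ('d'): no match needed
All 3 characters matched => is a subsequence

1


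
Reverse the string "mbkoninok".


Input: mbkoninok
Reading characters right to left:
  Position 8: 'k'
  Position 7: 'o'
  Position 6: 'n'
  Position 5: 'i'
  Position 4: 'n'
  Position 3: 'o'
  Position 2: 'k'
  Position 1: 'b'
  Position 0: 'm'
Reversed: koninokbm

koninokbm


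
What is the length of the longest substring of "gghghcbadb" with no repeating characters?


Input: "gghghcbadb"
Sliding window (track last position of each char):
  Position 0 ('g'): window [0,0] length 1 -- new best
  Position 1 ('g'): repeat (last at 0), move window start to 1
  Position 1 ('g'): window [1,1] length 1
  Position 2 ('h'): window [1,2] length 2 -- new best
  Position 3 ('g'): repeat (last at 1), move window start to 2
  Position 3 ('g'): window [2,3] length 2
  Position 4 ('h'): repeat (last at 2), move window start to 3
  Position 4 ('h'): window [3,4] length 2
  Position 5 ('c'): window [3,5] length 3 -- new best
  Position 6 ('b'): window [3,6] length 4 -- new best
  Position 7 ('a'): window [3,7] length 5 -- new best
  Position 8 ('d'): window [3,8] length 6 -- new best
  Position 9 ('b'): repeat (last at 6), move window start to 7
  Position 9 ('b'): window [7,9] length 3
Longest substring with no repeats: "ghcbad" with length 6

6


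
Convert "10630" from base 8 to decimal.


Input: "10630" in base 8
Positional expansion:
  Digit '1' (value 1) x 8^4 = 4096
  Digit '0' (value 0) x 8^3 = 0
  Digit '6' (value 6) x 8^2 = 384
  Digit '3' (value 3) x 8^1 = 24
  Digit '0' (value 0) x 8^0 = 0
Sum = 4504

4504


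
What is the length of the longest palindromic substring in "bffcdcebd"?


Input: "bffcdcebd"
Checking substrings for palindromes:
  [3:6] "cdc" (len 3) => palindrome
  [1:3] "ff" (len 2) => palindrome
Longest palindromic substring: "cdc" with length 3

3


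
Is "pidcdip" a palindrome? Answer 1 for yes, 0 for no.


Input: pidcdip
Reversed: pidcdip
  Compare pos 0 ('p') with pos 6 ('p'): match
  Compare pos 1 ('i') with pos 5 ('i'): match
  Compare pos 2 ('d') with pos 4 ('d'): match
Result: palindrome

1


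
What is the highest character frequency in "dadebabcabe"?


Input: dadebabcabe
Character counts:
  'a': 3
  'b': 3
  'c': 1
  'd': 2
  'e': 2
Maximum frequency: 3

3


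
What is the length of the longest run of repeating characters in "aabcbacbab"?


Input: "aabcbacbab"
Scanning for longest run:
  Position 1 ('a'): continues run of 'a', length=2
  Position 2 ('b'): new char, reset run to 1
  Position 3 ('c'): new char, reset run to 1
  Position 4 ('b'): new char, reset run to 1
  Position 5 ('a'): new char, reset run to 1
  Position 6 ('c'): new char, reset run to 1
  Position 7 ('b'): new char, reset run to 1
  Position 8 ('a'): new char, reset run to 1
  Position 9 ('b'): new char, reset run to 1
Longest run: 'a' with length 2

2


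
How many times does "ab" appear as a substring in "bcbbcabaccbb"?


Searching for "ab" in "bcbbcabaccbb"
Scanning each position:
  Position 0: "bc" => no
  Position 1: "cb" => no
  Position 2: "bb" => no
  Position 3: "bc" => no
  Position 4: "ca" => no
  Position 5: "ab" => MATCH
  Position 6: "ba" => no
  Position 7: "ac" => no
  Position 8: "cc" => no
  Position 9: "cb" => no
  Position 10: "bb" => no
Total occurrences: 1

1


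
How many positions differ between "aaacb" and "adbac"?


Comparing "aaacb" and "adbac" position by position:
  Position 0: 'a' vs 'a' => same
  Position 1: 'a' vs 'd' => DIFFER
  Position 2: 'a' vs 'b' => DIFFER
  Position 3: 'c' vs 'a' => DIFFER
  Position 4: 'b' vs 'c' => DIFFER
Positions that differ: 4

4


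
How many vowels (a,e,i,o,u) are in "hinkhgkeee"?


Input: hinkhgkeee
Checking each character:
  'h' at position 0: consonant
  'i' at position 1: vowel (running total: 1)
  'n' at position 2: consonant
  'k' at position 3: consonant
  'h' at position 4: consonant
  'g' at position 5: consonant
  'k' at position 6: consonant
  'e' at position 7: vowel (running total: 2)
  'e' at position 8: vowel (running total: 3)
  'e' at position 9: vowel (running total: 4)
Total vowels: 4

4


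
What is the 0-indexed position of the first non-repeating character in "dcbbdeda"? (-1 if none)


Input: dcbbdeda
Character frequencies:
  'a': 1
  'b': 2
  'c': 1
  'd': 3
  'e': 1
Scanning left to right for freq == 1:
  Position 0 ('d'): freq=3, skip
  Position 1 ('c'): unique! => answer = 1

1


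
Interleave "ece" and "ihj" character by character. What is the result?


Interleaving "ece" and "ihj":
  Position 0: 'e' from first, 'i' from second => "ei"
  Position 1: 'c' from first, 'h' from second => "ch"
  Position 2: 'e' from first, 'j' from second => "ej"
Result: eichej

eichej


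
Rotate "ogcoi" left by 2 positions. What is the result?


Input: "ogcoi", rotate left by 2
First 2 characters: "og"
Remaining characters: "coi"
Concatenate remaining + first: "coi" + "og" = "coiog"

coiog


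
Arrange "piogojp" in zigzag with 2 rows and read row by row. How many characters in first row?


Zigzag "piogojp" into 2 rows:
Placing characters:
  'p' => row 0
  'i' => row 1
  'o' => row 0
  'g' => row 1
  'o' => row 0
  'j' => row 1
  'p' => row 0
Rows:
  Row 0: "poop"
  Row 1: "igj"
First row length: 4

4


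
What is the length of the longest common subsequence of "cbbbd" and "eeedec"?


LCS of "cbbbd" and "eeedec"
DP table:
           e    e    e    d    e    c
      0    0    0    0    0    0    0
  c   0    0    0    0    0    0    1
  b   0    0    0    0    0    0    1
  b   0    0    0    0    0    0    1
  b   0    0    0    0    0    0    1
  d   0    0    0    0    1    1    1
LCS length = dp[5][6] = 1

1


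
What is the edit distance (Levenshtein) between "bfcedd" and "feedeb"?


Computing edit distance: "bfcedd" -> "feedeb"
DP table:
           f    e    e    d    e    b
      0    1    2    3    4    5    6
  b   1    1    2    3    4    5    5
  f   2    1    2    3    4    5    6
  c   3    2    2    3    4    5    6
  e   4    3    2    2    3    4    5
  d   5    4    3    3    2    3    4
  d   6    5    4    4    3    3    4
Edit distance = dp[6][6] = 4

4


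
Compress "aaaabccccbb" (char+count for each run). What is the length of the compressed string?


Input: aaaabccccbb
Runs:
  'a' x 4 => "a4"
  'b' x 1 => "b1"
  'c' x 4 => "c4"
  'b' x 2 => "b2"
Compressed: "a4b1c4b2"
Compressed length: 8

8


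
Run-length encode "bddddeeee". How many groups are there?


Input: bddddeeee
Scanning for consecutive runs:
  Group 1: 'b' x 1 (positions 0-0)
  Group 2: 'd' x 4 (positions 1-4)
  Group 3: 'e' x 4 (positions 5-8)
Total groups: 3

3


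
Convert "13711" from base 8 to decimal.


Input: "13711" in base 8
Positional expansion:
  Digit '1' (value 1) x 8^4 = 4096
  Digit '3' (value 3) x 8^3 = 1536
  Digit '7' (value 7) x 8^2 = 448
  Digit '1' (value 1) x 8^1 = 8
  Digit '1' (value 1) x 8^0 = 1
Sum = 6089

6089


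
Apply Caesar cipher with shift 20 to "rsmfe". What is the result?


Caesar cipher: shift "rsmfe" by 20
  'r' (pos 17) + 20 = pos 11 = 'l'
  's' (pos 18) + 20 = pos 12 = 'm'
  'm' (pos 12) + 20 = pos 6 = 'g'
  'f' (pos 5) + 20 = pos 25 = 'z'
  'e' (pos 4) + 20 = pos 24 = 'y'
Result: lmgzy

lmgzy


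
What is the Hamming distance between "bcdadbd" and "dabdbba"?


Comparing "bcdadbd" and "dabdbba" position by position:
  Position 0: 'b' vs 'd' => differ
  Position 1: 'c' vs 'a' => differ
  Position 2: 'd' vs 'b' => differ
  Position 3: 'a' vs 'd' => differ
  Position 4: 'd' vs 'b' => differ
  Position 5: 'b' vs 'b' => same
  Position 6: 'd' vs 'a' => differ
Total differences (Hamming distance): 6

6


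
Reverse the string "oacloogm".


Input: oacloogm
Reading characters right to left:
  Position 7: 'm'
  Position 6: 'g'
  Position 5: 'o'
  Position 4: 'o'
  Position 3: 'l'
  Position 2: 'c'
  Position 1: 'a'
  Position 0: 'o'
Reversed: mgoolcao

mgoolcao


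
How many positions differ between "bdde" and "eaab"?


Comparing "bdde" and "eaab" position by position:
  Position 0: 'b' vs 'e' => DIFFER
  Position 1: 'd' vs 'a' => DIFFER
  Position 2: 'd' vs 'a' => DIFFER
  Position 3: 'e' vs 'b' => DIFFER
Positions that differ: 4

4


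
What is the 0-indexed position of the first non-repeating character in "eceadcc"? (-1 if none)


Input: eceadcc
Character frequencies:
  'a': 1
  'c': 3
  'd': 1
  'e': 2
Scanning left to right for freq == 1:
  Position 0 ('e'): freq=2, skip
  Position 1 ('c'): freq=3, skip
  Position 2 ('e'): freq=2, skip
  Position 3 ('a'): unique! => answer = 3

3


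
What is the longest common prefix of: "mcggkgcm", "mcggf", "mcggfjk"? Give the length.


Words: mcggkgcm, mcggf, mcggfjk
  Position 0: all 'm' => match
  Position 1: all 'c' => match
  Position 2: all 'g' => match
  Position 3: all 'g' => match
  Position 4: ('k', 'f', 'f') => mismatch, stop
LCP = "mcgg" (length 4)

4


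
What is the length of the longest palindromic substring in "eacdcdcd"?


Input: "eacdcdcd"
Checking substrings for palindromes:
  [2:7] "cdcdc" (len 5) => palindrome
  [3:8] "dcdcd" (len 5) => palindrome
  [2:5] "cdc" (len 3) => palindrome
  [3:6] "dcd" (len 3) => palindrome
  [4:7] "cdc" (len 3) => palindrome
  [5:8] "dcd" (len 3) => palindrome
Longest palindromic substring: "cdcdc" with length 5

5


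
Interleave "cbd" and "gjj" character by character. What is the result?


Interleaving "cbd" and "gjj":
  Position 0: 'c' from first, 'g' from second => "cg"
  Position 1: 'b' from first, 'j' from second => "bj"
  Position 2: 'd' from first, 'j' from second => "dj"
Result: cgbjdj

cgbjdj


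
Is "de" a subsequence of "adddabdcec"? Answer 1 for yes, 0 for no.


Check if "de" is a subsequence of "adddabdcec"
Greedy scan:
  Position 0 ('a'): no match needed
  Position 1 ('d'): matches sub[0] = 'd'
  Position 2 ('d'): no match needed
  Position 3 ('d'): no match needed
  Position 4 ('a'): no match needed
  Position 5 ('b'): no match needed
  Position 6 ('d'): no match needed
  Position 7 ('c'): no match needed
  Position 8 ('e'): matches sub[1] = 'e'
  Position 9 ('c'): no match needed
All 2 characters matched => is a subsequence

1


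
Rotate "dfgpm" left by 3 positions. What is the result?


Input: "dfgpm", rotate left by 3
First 3 characters: "dfg"
Remaining characters: "pm"
Concatenate remaining + first: "pm" + "dfg" = "pmdfg"

pmdfg


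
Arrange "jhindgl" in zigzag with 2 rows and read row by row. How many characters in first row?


Zigzag "jhindgl" into 2 rows:
Placing characters:
  'j' => row 0
  'h' => row 1
  'i' => row 0
  'n' => row 1
  'd' => row 0
  'g' => row 1
  'l' => row 0
Rows:
  Row 0: "jidl"
  Row 1: "hng"
First row length: 4

4


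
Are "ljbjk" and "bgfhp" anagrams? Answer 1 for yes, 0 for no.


Strings: "ljbjk", "bgfhp"
Sorted first:  bjjkl
Sorted second: bfghp
Differ at position 1: 'j' vs 'f' => not anagrams

0


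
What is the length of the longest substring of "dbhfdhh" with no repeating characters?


Input: "dbhfdhh"
Sliding window (track last position of each char):
  Position 0 ('d'): window [0,0] length 1 -- new best
  Position 1 ('b'): window [0,1] length 2 -- new best
  Position 2 ('h'): window [0,2] length 3 -- new best
  Position 3 ('f'): window [0,3] length 4 -- new best
  Position 4 ('d'): repeat (last at 0), move window start to 1
  Position 4 ('d'): window [1,4] length 4
  Position 5 ('h'): repeat (last at 2), move window start to 3
  Position 5 ('h'): window [3,5] length 3
  Position 6 ('h'): repeat (last at 5), move window start to 6
  Position 6 ('h'): window [6,6] length 1
Longest substring with no repeats: "dbhf" with length 4

4


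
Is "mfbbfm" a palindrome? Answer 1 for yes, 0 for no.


Input: mfbbfm
Reversed: mfbbfm
  Compare pos 0 ('m') with pos 5 ('m'): match
  Compare pos 1 ('f') with pos 4 ('f'): match
  Compare pos 2 ('b') with pos 3 ('b'): match
Result: palindrome

1


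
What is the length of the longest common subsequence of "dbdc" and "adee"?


LCS of "dbdc" and "adee"
DP table:
           a    d    e    e
      0    0    0    0    0
  d   0    0    1    1    1
  b   0    0    1    1    1
  d   0    0    1    1    1
  c   0    0    1    1    1
LCS length = dp[4][4] = 1

1


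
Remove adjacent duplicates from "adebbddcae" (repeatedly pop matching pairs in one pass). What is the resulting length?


Input: adebbddcae
Stack-based adjacent duplicate removal:
  Read 'a': push. Stack: a
  Read 'd': push. Stack: ad
  Read 'e': push. Stack: ade
  Read 'b': push. Stack: adeb
  Read 'b': matches stack top 'b' => pop. Stack: ade
  Read 'd': push. Stack: aded
  Read 'd': matches stack top 'd' => pop. Stack: ade
  Read 'c': push. Stack: adec
  Read 'a': push. Stack: adeca
  Read 'e': push. Stack: adecae
Final stack: "adecae" (length 6)

6


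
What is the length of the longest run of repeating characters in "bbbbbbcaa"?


Input: "bbbbbbcaa"
Scanning for longest run:
  Position 1 ('b'): continues run of 'b', length=2
  Position 2 ('b'): continues run of 'b', length=3
  Position 3 ('b'): continues run of 'b', length=4
  Position 4 ('b'): continues run of 'b', length=5
  Position 5 ('b'): continues run of 'b', length=6
  Position 6 ('c'): new char, reset run to 1
  Position 7 ('a'): new char, reset run to 1
  Position 8 ('a'): continues run of 'a', length=2
Longest run: 'b' with length 6

6


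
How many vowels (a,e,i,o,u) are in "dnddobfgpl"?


Input: dnddobfgpl
Checking each character:
  'd' at position 0: consonant
  'n' at position 1: consonant
  'd' at position 2: consonant
  'd' at position 3: consonant
  'o' at position 4: vowel (running total: 1)
  'b' at position 5: consonant
  'f' at position 6: consonant
  'g' at position 7: consonant
  'p' at position 8: consonant
  'l' at position 9: consonant
Total vowels: 1

1


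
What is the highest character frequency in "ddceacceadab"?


Input: ddceacceadab
Character counts:
  'a': 3
  'b': 1
  'c': 3
  'd': 3
  'e': 2
Maximum frequency: 3

3


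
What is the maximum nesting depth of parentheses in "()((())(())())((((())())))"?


Input: "()((())(())())((((())())))"
Tracking depth:
  Position 0 '(': depth becomes 1
  Position 1 ')': depth becomes 0
  Position 2 '(': depth becomes 1
  Position 3 '(': depth becomes 2
  Position 4 '(': depth becomes 3
  Position 5 ')': depth becomes 2
  Position 6 ')': depth becomes 1
  Position 7 '(': depth becomes 2
  Position 8 '(': depth becomes 3
  Position 9 ')': depth becomes 2
  Position 10 ')': depth becomes 1
  Position 11 '(': depth becomes 2
  Position 12 ')': depth becomes 1
  Position 13 ')': depth becomes 0
  Position 14 '(': depth becomes 1
  Position 15 '(': depth becomes 2
  Position 16 '(': depth becomes 3
  Position 17 '(': depth becomes 4
  Position 18 '(': depth becomes 5
  Position 19 ')': depth becomes 4
  Position 20 ')': depth becomes 3
  Position 21 '(': depth becomes 4
  Position 22 ')': depth becomes 3
  Position 23 ')': depth becomes 2
  Position 24 ')': depth becomes 1
  Position 25 ')': depth becomes 0
Maximum depth reached: 5

5


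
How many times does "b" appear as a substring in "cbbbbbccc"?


Searching for "b" in "cbbbbbccc"
Scanning each position:
  Position 0: "c" => no
  Position 1: "b" => MATCH
  Position 2: "b" => MATCH
  Position 3: "b" => MATCH
  Position 4: "b" => MATCH
  Position 5: "b" => MATCH
  Position 6: "c" => no
  Position 7: "c" => no
  Position 8: "c" => no
Total occurrences: 5

5


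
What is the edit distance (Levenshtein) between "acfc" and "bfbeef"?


Computing edit distance: "acfc" -> "bfbeef"
DP table:
           b    f    b    e    e    f
      0    1    2    3    4    5    6
  a   1    1    2    3    4    5    6
  c   2    2    2    3    4    5    6
  f   3    3    2    3    4    5    5
  c   4    4    3    3    4    5    6
Edit distance = dp[4][6] = 6

6


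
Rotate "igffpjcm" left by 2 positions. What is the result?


Input: "igffpjcm", rotate left by 2
First 2 characters: "ig"
Remaining characters: "ffpjcm"
Concatenate remaining + first: "ffpjcm" + "ig" = "ffpjcmig"

ffpjcmig


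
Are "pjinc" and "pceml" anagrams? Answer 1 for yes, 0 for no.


Strings: "pjinc", "pceml"
Sorted first:  cijnp
Sorted second: celmp
Differ at position 1: 'i' vs 'e' => not anagrams

0


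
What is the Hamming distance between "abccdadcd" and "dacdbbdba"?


Comparing "abccdadcd" and "dacdbbdba" position by position:
  Position 0: 'a' vs 'd' => differ
  Position 1: 'b' vs 'a' => differ
  Position 2: 'c' vs 'c' => same
  Position 3: 'c' vs 'd' => differ
  Position 4: 'd' vs 'b' => differ
  Position 5: 'a' vs 'b' => differ
  Position 6: 'd' vs 'd' => same
  Position 7: 'c' vs 'b' => differ
  Position 8: 'd' vs 'a' => differ
Total differences (Hamming distance): 7

7


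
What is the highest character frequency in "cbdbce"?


Input: cbdbce
Character counts:
  'b': 2
  'c': 2
  'd': 1
  'e': 1
Maximum frequency: 2

2


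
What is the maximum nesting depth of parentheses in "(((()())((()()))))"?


Input: "(((()())((()()))))"
Tracking depth:
  Position 0 '(': depth becomes 1
  Position 1 '(': depth becomes 2
  Position 2 '(': depth becomes 3
  Position 3 '(': depth becomes 4
  Position 4 ')': depth becomes 3
  Position 5 '(': depth becomes 4
  Position 6 ')': depth becomes 3
  Position 7 ')': depth becomes 2
  Position 8 '(': depth becomes 3
  Position 9 '(': depth becomes 4
  Position 10 '(': depth becomes 5
  Position 11 ')': depth becomes 4
  Position 12 '(': depth becomes 5
  Position 13 ')': depth becomes 4
  Position 14 ')': depth becomes 3
  Position 15 ')': depth becomes 2
  Position 16 ')': depth becomes 1
  Position 17 ')': depth becomes 0
Maximum depth reached: 5

5


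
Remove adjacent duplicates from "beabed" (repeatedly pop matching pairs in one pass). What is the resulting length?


Input: beabed
Stack-based adjacent duplicate removal:
  Read 'b': push. Stack: b
  Read 'e': push. Stack: be
  Read 'a': push. Stack: bea
  Read 'b': push. Stack: beab
  Read 'e': push. Stack: beabe
  Read 'd': push. Stack: beabed
Final stack: "beabed" (length 6)

6


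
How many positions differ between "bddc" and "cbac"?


Comparing "bddc" and "cbac" position by position:
  Position 0: 'b' vs 'c' => DIFFER
  Position 1: 'd' vs 'b' => DIFFER
  Position 2: 'd' vs 'a' => DIFFER
  Position 3: 'c' vs 'c' => same
Positions that differ: 3

3


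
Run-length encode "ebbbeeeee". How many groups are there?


Input: ebbbeeeee
Scanning for consecutive runs:
  Group 1: 'e' x 1 (positions 0-0)
  Group 2: 'b' x 3 (positions 1-3)
  Group 3: 'e' x 5 (positions 4-8)
Total groups: 3

3


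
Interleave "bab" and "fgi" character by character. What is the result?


Interleaving "bab" and "fgi":
  Position 0: 'b' from first, 'f' from second => "bf"
  Position 1: 'a' from first, 'g' from second => "ag"
  Position 2: 'b' from first, 'i' from second => "bi"
Result: bfagbi

bfagbi


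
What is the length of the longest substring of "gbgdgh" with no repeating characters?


Input: "gbgdgh"
Sliding window (track last position of each char):
  Position 0 ('g'): window [0,0] length 1 -- new best
  Position 1 ('b'): window [0,1] length 2 -- new best
  Position 2 ('g'): repeat (last at 0), move window start to 1
  Position 2 ('g'): window [1,2] length 2
  Position 3 ('d'): window [1,3] length 3 -- new best
  Position 4 ('g'): repeat (last at 2), move window start to 3
  Position 4 ('g'): window [3,4] length 2
  Position 5 ('h'): window [3,5] length 3
Longest substring with no repeats: "bgd" with length 3

3


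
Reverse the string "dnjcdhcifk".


Input: dnjcdhcifk
Reading characters right to left:
  Position 9: 'k'
  Position 8: 'f'
  Position 7: 'i'
  Position 6: 'c'
  Position 5: 'h'
  Position 4: 'd'
  Position 3: 'c'
  Position 2: 'j'
  Position 1: 'n'
  Position 0: 'd'
Reversed: kfichdcjnd

kfichdcjnd


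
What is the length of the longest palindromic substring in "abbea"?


Input: "abbea"
Checking substrings for palindromes:
  [1:3] "bb" (len 2) => palindrome
Longest palindromic substring: "bb" with length 2

2


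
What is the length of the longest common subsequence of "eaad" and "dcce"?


LCS of "eaad" and "dcce"
DP table:
           d    c    c    e
      0    0    0    0    0
  e   0    0    0    0    1
  a   0    0    0    0    1
  a   0    0    0    0    1
  d   0    1    1    1    1
LCS length = dp[4][4] = 1

1


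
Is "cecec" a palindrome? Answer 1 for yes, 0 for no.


Input: cecec
Reversed: cecec
  Compare pos 0 ('c') with pos 4 ('c'): match
  Compare pos 1 ('e') with pos 3 ('e'): match
Result: palindrome

1


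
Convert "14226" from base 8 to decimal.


Input: "14226" in base 8
Positional expansion:
  Digit '1' (value 1) x 8^4 = 4096
  Digit '4' (value 4) x 8^3 = 2048
  Digit '2' (value 2) x 8^2 = 128
  Digit '2' (value 2) x 8^1 = 16
  Digit '6' (value 6) x 8^0 = 6
Sum = 6294

6294


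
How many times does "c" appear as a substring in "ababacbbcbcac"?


Searching for "c" in "ababacbbcbcac"
Scanning each position:
  Position 0: "a" => no
  Position 1: "b" => no
  Position 2: "a" => no
  Position 3: "b" => no
  Position 4: "a" => no
  Position 5: "c" => MATCH
  Position 6: "b" => no
  Position 7: "b" => no
  Position 8: "c" => MATCH
  Position 9: "b" => no
  Position 10: "c" => MATCH
  Position 11: "a" => no
  Position 12: "c" => MATCH
Total occurrences: 4

4
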